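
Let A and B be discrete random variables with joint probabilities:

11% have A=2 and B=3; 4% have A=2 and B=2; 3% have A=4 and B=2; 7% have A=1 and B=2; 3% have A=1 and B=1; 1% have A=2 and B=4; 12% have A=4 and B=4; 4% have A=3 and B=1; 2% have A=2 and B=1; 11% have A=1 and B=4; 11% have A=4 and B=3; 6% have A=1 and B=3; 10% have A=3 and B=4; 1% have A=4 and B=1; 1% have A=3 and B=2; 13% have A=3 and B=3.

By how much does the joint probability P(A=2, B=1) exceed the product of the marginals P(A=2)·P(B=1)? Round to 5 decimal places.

0.00200

P(A=2) = 0.02 + 0.04 + 0.11 + 0.01 = 0.18.
P(B=1) = 0.03 + 0.02 + 0.04 + 0.01 = 0.10.
P(A=2, B=1) − P(A=2)P(B=1) = 0.02 − 0.18×0.10 = 0.00200.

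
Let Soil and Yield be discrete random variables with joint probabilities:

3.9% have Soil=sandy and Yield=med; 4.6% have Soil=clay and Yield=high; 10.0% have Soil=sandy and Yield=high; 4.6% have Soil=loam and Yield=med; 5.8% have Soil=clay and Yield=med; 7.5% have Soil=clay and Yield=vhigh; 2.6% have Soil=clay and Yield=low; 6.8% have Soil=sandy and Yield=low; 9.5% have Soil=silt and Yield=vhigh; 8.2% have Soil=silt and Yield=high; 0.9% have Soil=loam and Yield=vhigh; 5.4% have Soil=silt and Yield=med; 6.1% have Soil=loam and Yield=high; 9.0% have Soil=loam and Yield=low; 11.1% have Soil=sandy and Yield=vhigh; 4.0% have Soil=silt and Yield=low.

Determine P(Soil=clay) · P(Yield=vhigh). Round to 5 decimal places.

P(Soil=clay) = 0.026 + 0.058 + 0.046 + 0.075 = 0.205.
P(Yield=vhigh) = 0.111 + 0.009 + 0.075 + 0.095 = 0.290.
Product: 0.205 × 0.290 = 0.05945.

0.05945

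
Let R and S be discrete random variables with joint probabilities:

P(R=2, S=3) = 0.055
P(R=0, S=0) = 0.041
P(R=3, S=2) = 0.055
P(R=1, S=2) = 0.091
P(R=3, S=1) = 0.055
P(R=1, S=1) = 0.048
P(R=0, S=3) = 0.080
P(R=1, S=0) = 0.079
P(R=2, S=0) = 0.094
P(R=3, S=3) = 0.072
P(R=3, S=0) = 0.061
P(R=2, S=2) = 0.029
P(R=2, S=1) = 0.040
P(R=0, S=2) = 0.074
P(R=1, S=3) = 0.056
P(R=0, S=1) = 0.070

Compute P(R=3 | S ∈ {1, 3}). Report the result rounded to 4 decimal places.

P(S=1) = 0.070 + 0.048 + 0.040 + 0.055 = 0.213.
P(S=3) = 0.080 + 0.056 + 0.055 + 0.072 = 0.263.
P(S ∈ {1, 3}) = 0.213 + 0.263 = 0.476; P(R=3, S ∈ {1, 3}) = 0.055 + 0.072 = 0.127.
P(R=3 | S ∈ {1, 3}) = 0.127/0.476 = 0.2668.

0.2668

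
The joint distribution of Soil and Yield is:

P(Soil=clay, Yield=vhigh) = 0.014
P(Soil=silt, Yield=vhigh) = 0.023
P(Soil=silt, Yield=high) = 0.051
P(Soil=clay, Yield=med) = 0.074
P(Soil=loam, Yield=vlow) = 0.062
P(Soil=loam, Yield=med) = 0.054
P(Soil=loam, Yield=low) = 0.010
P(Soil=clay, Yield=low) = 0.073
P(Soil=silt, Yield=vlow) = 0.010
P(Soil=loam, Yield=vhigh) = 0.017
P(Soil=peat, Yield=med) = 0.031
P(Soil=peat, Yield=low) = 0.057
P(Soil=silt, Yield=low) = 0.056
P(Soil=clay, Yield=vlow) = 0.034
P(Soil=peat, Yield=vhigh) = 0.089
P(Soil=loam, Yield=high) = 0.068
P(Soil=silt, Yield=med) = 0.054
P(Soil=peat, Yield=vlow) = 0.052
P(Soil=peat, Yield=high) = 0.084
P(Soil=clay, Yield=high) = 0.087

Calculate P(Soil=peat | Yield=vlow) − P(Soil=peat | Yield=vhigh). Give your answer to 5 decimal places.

P(Yield=vlow) = 0.062 + 0.034 + 0.010 + 0.052 = 0.158; P(Soil=peat | Yield=vlow) = 0.052/0.158 = 0.329114.
P(Yield=vhigh) = 0.017 + 0.014 + 0.023 + 0.089 = 0.143; P(Soil=peat | Yield=vhigh) = 0.089/0.143 = 0.622378.
Difference = -0.29326.

-0.29326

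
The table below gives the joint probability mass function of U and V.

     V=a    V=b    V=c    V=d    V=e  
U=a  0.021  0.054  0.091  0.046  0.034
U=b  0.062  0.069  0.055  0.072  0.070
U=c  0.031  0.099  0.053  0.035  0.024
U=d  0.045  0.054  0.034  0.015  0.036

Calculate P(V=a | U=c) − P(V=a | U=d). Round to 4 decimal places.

-0.1165

P(U=c) = 0.031 + 0.099 + 0.053 + 0.035 + 0.024 = 0.242; P(V=a | U=c) = 0.031/0.242 = 0.12810.
P(U=d) = 0.045 + 0.054 + 0.034 + 0.015 + 0.036 = 0.184; P(V=a | U=d) = 0.045/0.184 = 0.24457.
Difference = -0.1165.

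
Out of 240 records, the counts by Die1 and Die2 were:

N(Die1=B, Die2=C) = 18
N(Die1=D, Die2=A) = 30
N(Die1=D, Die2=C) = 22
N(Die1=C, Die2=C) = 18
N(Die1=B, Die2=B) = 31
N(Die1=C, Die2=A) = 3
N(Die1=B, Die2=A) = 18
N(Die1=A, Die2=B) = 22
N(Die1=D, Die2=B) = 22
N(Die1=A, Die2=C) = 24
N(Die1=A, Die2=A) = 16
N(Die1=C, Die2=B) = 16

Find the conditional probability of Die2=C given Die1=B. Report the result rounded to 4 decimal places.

Total with Die1=B: 18 + 31 + 18 = 67.
P(Die2=C | Die1=B) = 18/67 = 0.2687.

0.2687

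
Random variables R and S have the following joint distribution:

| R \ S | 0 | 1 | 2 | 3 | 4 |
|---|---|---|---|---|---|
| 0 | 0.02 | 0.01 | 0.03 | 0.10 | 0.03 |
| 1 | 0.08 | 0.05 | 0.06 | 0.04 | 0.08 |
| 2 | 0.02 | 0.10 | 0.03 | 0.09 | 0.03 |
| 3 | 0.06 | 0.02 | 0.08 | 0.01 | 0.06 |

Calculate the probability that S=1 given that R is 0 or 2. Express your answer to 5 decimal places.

P(R=0) = 0.02 + 0.01 + 0.03 + 0.10 + 0.03 = 0.19.
P(R=2) = 0.02 + 0.10 + 0.03 + 0.09 + 0.03 = 0.27.
P(R ∈ {0, 2}) = 0.19 + 0.27 = 0.46; P(S=1, R ∈ {0, 2}) = 0.01 + 0.10 = 0.11.
P(S=1 | R ∈ {0, 2}) = 0.11/0.46 = 0.23913.

0.23913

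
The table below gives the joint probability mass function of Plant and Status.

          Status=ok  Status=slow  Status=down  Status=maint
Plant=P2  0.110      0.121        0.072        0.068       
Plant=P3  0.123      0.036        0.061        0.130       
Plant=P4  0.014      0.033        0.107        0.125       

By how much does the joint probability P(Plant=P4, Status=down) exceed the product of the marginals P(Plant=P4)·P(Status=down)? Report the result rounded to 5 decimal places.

P(Plant=P4) = 0.014 + 0.033 + 0.107 + 0.125 = 0.279.
P(Status=down) = 0.072 + 0.061 + 0.107 = 0.240.
P(Plant=P4, Status=down) − P(Plant=P4)P(Status=down) = 0.107 − 0.279×0.240 = 0.04004.

0.04004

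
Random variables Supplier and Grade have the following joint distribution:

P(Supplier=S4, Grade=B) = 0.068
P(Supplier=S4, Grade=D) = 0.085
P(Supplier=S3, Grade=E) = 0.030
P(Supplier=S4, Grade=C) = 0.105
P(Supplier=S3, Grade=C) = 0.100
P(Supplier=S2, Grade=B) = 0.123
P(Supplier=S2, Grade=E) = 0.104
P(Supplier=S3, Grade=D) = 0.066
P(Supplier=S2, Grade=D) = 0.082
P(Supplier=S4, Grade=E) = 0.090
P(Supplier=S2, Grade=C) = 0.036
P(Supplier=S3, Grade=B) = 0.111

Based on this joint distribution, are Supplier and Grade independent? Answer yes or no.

no

P(Supplier=S2) = 0.345 and P(Grade=C) = 0.241, so their product is 0.08315, but P(Supplier=S2, Grade=C) = 0.036. Since these differ, Supplier and Grade are not independent.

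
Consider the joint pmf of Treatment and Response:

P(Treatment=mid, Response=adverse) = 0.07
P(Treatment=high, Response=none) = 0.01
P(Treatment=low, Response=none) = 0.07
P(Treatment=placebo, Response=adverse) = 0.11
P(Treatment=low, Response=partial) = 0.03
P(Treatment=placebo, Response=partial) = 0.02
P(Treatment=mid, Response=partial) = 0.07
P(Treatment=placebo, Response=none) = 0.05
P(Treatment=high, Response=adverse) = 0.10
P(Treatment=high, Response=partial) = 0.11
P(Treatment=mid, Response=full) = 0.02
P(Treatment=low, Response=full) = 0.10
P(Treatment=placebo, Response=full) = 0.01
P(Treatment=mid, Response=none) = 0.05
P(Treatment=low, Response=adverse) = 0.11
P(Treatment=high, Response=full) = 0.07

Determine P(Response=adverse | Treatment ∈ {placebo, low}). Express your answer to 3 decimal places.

P(Treatment=placebo) = 0.05 + 0.02 + 0.01 + 0.11 = 0.19.
P(Treatment=low) = 0.07 + 0.03 + 0.10 + 0.11 = 0.31.
P(Treatment ∈ {placebo, low}) = 0.19 + 0.31 = 0.50; P(Response=adverse, Treatment ∈ {placebo, low}) = 0.11 + 0.11 = 0.22.
P(Response=adverse | Treatment ∈ {placebo, low}) = 0.22/0.50 = 0.440.

0.440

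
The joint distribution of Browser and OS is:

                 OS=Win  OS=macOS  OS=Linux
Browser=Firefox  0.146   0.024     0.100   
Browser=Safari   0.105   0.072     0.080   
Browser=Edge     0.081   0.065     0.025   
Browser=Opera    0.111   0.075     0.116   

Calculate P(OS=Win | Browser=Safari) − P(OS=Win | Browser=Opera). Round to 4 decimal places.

0.0410

P(Browser=Safari) = 0.105 + 0.072 + 0.080 = 0.257; P(OS=Win | Browser=Safari) = 0.105/0.257 = 0.40856.
P(Browser=Opera) = 0.111 + 0.075 + 0.116 = 0.302; P(OS=Win | Browser=Opera) = 0.111/0.302 = 0.36755.
Difference = 0.0410.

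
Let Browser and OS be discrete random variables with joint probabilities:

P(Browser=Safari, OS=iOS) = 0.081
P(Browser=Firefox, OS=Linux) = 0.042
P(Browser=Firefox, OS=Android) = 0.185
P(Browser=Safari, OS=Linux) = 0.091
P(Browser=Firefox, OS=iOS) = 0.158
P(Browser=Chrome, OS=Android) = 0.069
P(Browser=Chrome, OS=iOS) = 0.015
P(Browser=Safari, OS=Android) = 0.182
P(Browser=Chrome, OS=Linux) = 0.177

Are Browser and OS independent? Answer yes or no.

P(Browser=Chrome) = 0.261 and P(OS=Linux) = 0.310, so their product is 0.08091, but P(Browser=Chrome, OS=Linux) = 0.177. Since these differ, Browser and OS are not independent.

no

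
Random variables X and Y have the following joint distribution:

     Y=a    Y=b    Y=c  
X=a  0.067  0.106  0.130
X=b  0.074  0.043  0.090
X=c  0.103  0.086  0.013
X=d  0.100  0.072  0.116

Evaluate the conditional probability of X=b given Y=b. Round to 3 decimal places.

P(Y=b) = 0.106 + 0.043 + 0.086 + 0.072 = 0.307.
P(X=b | Y=b) = 0.043/0.307 = 0.140.

0.140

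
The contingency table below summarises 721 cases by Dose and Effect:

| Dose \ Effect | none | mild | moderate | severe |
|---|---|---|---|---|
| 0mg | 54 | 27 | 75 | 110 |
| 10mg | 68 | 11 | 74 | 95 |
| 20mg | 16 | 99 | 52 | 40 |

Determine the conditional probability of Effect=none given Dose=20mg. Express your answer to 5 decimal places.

0.07729

Total with Dose=20mg: 16 + 99 + 52 + 40 = 207.
P(Effect=none | Dose=20mg) = 16/207 = 0.07729.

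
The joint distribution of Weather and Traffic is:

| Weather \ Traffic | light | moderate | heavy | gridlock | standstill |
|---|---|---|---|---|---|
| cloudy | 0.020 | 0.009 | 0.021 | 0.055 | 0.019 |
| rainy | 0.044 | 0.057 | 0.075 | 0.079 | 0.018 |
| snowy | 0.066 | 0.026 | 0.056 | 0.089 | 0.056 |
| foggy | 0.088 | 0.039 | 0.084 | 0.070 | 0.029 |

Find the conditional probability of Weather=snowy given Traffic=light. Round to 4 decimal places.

P(Traffic=light) = 0.020 + 0.044 + 0.066 + 0.088 = 0.218.
P(Weather=snowy | Traffic=light) = 0.066/0.218 = 0.3028.

0.3028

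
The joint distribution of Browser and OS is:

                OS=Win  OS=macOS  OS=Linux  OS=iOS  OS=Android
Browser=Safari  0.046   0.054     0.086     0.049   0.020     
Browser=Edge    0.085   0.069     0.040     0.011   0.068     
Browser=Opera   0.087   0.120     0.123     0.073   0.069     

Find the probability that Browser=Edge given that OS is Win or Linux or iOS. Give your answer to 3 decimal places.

P(OS=Win) = 0.046 + 0.085 + 0.087 = 0.218.
P(OS=Linux) = 0.086 + 0.040 + 0.123 = 0.249.
P(OS=iOS) = 0.049 + 0.011 + 0.073 = 0.133.
P(OS ∈ {Win, Linux, iOS}) = 0.218 + 0.249 + 0.133 = 0.600; P(Browser=Edge, OS ∈ {Win, Linux, iOS}) = 0.085 + 0.040 + 0.011 = 0.136.
P(Browser=Edge | OS ∈ {Win, Linux, iOS}) = 0.136/0.600 = 0.227.

0.227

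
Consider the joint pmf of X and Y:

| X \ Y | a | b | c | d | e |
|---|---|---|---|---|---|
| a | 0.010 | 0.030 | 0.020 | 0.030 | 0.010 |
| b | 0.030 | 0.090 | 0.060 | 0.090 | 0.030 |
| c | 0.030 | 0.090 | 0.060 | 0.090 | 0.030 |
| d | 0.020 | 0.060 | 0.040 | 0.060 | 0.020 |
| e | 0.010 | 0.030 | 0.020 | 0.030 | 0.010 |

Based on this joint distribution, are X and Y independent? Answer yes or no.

yes

Every cell satisfies P(X,Y) = P(X)·P(Y). For instance P(X=b) = 0.300, P(Y=b) = 0.300, and 0.300×0.300 = 0.090 matches the joint entry. So X and Y are independent.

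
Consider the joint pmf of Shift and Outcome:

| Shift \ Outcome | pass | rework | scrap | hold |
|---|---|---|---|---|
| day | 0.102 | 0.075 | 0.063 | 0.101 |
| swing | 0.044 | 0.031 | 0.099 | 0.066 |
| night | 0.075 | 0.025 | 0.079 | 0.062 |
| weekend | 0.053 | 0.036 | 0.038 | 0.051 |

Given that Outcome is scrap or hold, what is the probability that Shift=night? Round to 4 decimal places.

0.2522

P(Outcome=scrap) = 0.063 + 0.099 + 0.079 + 0.038 = 0.279.
P(Outcome=hold) = 0.101 + 0.066 + 0.062 + 0.051 = 0.280.
P(Outcome ∈ {scrap, hold}) = 0.279 + 0.280 = 0.559; P(Shift=night, Outcome ∈ {scrap, hold}) = 0.079 + 0.062 = 0.141.
P(Shift=night | Outcome ∈ {scrap, hold}) = 0.141/0.559 = 0.2522.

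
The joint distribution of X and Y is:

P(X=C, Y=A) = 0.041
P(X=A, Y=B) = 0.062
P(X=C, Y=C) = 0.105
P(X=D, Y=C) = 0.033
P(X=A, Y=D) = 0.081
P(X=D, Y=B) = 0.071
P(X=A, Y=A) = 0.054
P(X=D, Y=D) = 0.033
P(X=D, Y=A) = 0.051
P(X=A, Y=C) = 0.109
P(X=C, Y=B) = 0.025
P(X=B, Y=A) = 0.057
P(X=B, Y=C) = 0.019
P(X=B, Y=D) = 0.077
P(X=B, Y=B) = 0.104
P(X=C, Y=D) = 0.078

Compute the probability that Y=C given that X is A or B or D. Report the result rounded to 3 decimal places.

0.214

P(X=A) = 0.054 + 0.062 + 0.109 + 0.081 = 0.306.
P(X=B) = 0.057 + 0.104 + 0.019 + 0.077 = 0.257.
P(X=D) = 0.051 + 0.071 + 0.033 + 0.033 = 0.188.
P(X ∈ {A, B, D}) = 0.306 + 0.257 + 0.188 = 0.751; P(Y=C, X ∈ {A, B, D}) = 0.109 + 0.019 + 0.033 = 0.161.
P(Y=C | X ∈ {A, B, D}) = 0.161/0.751 = 0.214.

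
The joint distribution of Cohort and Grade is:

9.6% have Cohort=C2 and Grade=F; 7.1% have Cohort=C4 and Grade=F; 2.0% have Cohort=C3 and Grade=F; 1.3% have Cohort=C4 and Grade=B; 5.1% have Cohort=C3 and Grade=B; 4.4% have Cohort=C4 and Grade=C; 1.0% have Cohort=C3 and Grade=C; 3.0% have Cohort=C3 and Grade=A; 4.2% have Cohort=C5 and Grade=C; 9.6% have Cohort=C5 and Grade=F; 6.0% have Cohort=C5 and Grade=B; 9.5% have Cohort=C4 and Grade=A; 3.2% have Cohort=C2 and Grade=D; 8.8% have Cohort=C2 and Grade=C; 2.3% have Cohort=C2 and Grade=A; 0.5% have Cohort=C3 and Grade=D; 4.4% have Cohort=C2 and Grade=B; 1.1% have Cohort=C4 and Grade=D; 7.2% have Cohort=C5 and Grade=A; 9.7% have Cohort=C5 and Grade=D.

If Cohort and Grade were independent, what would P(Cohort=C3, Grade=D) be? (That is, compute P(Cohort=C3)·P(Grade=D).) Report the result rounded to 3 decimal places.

P(Cohort=C3) = 0.030 + 0.051 + 0.010 + 0.005 + 0.020 = 0.116.
P(Grade=D) = 0.032 + 0.005 + 0.011 + 0.097 = 0.145.
Product: 0.116 × 0.145 = 0.017.

0.017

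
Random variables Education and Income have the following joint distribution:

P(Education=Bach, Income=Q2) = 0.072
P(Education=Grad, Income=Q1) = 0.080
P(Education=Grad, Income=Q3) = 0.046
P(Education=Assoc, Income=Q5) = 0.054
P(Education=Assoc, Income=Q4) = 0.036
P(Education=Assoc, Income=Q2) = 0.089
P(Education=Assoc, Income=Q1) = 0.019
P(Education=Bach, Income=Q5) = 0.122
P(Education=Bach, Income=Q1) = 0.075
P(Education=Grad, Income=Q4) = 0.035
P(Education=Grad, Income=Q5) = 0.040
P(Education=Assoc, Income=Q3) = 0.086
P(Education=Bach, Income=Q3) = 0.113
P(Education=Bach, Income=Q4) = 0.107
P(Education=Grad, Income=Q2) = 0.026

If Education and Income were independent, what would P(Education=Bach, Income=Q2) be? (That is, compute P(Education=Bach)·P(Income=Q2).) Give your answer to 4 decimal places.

P(Education=Bach) = 0.075 + 0.072 + 0.113 + 0.107 + 0.122 = 0.489.
P(Income=Q2) = 0.089 + 0.072 + 0.026 = 0.187.
Product: 0.489 × 0.187 = 0.0914.

0.0914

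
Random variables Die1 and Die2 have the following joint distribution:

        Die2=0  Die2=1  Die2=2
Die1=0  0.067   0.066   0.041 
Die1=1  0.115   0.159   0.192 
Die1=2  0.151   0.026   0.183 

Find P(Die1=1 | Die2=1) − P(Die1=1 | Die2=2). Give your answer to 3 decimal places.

P(Die2=1) = 0.066 + 0.159 + 0.026 = 0.251; P(Die1=1 | Die2=1) = 0.159/0.251 = 0.6335.
P(Die2=2) = 0.041 + 0.192 + 0.183 = 0.416; P(Die1=1 | Die2=2) = 0.192/0.416 = 0.4615.
Difference = 0.172.

0.172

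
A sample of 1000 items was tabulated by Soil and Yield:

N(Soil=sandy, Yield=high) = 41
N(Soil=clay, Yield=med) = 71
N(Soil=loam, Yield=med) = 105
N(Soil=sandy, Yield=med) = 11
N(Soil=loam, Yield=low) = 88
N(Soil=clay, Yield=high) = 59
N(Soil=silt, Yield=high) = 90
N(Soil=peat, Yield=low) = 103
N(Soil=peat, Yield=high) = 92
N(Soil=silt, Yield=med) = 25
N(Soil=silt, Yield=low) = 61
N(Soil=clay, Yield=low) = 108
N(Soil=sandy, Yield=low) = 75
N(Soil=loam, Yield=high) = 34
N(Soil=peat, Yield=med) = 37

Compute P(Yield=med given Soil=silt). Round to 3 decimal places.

0.142

Total with Soil=silt: 61 + 25 + 90 = 176.
P(Yield=med | Soil=silt) = 25/176 = 0.142.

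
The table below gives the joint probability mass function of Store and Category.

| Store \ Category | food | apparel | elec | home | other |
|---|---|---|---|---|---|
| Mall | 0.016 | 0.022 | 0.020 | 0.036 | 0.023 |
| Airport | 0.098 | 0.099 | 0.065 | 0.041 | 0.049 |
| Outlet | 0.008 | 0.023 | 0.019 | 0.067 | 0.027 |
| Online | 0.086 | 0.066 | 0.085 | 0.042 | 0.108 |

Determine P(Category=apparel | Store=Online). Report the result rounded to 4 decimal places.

0.1705

P(Store=Online) = 0.086 + 0.066 + 0.085 + 0.042 + 0.108 = 0.387.
P(Category=apparel | Store=Online) = 0.066/0.387 = 0.1705.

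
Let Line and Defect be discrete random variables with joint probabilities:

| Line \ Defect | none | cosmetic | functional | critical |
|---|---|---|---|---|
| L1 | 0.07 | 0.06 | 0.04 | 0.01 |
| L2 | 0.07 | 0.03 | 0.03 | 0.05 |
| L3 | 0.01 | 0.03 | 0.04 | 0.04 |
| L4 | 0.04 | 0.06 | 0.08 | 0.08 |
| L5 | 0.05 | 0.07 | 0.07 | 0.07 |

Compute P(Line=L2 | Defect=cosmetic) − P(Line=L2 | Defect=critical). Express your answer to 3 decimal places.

-0.080

P(Defect=cosmetic) = 0.06 + 0.03 + 0.03 + 0.06 + 0.07 = 0.25; P(Line=L2 | Defect=cosmetic) = 0.03/0.25 = 0.1200.
P(Defect=critical) = 0.01 + 0.05 + 0.04 + 0.08 + 0.07 = 0.25; P(Line=L2 | Defect=critical) = 0.05/0.25 = 0.2000.
Difference = -0.080.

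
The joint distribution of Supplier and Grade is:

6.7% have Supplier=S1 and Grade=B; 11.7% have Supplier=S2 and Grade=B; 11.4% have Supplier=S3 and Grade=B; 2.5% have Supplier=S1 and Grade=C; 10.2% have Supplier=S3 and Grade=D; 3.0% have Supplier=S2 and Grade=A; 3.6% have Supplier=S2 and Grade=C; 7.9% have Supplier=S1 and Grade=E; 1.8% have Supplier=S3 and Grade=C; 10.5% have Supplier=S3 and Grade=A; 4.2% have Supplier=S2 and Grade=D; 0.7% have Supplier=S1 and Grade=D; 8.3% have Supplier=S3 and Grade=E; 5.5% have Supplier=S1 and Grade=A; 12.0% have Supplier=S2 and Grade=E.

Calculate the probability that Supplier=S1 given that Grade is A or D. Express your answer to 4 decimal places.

0.1818

P(Grade=A) = 0.055 + 0.030 + 0.105 = 0.190.
P(Grade=D) = 0.007 + 0.042 + 0.102 = 0.151.
P(Grade ∈ {A, D}) = 0.190 + 0.151 = 0.341; P(Supplier=S1, Grade ∈ {A, D}) = 0.055 + 0.007 = 0.062.
P(Supplier=S1 | Grade ∈ {A, D}) = 0.062/0.341 = 0.1818.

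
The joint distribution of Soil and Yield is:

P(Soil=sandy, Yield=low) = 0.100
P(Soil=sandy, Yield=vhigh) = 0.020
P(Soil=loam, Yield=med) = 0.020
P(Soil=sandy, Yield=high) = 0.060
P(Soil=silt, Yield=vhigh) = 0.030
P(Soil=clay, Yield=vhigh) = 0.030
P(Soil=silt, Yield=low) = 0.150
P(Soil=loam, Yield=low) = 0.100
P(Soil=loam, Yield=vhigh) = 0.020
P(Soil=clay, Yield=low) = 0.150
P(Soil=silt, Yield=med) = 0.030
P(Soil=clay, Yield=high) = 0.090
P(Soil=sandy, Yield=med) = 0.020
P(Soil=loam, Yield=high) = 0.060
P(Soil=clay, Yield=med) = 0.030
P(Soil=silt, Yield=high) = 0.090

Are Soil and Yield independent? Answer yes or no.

yes

Every cell satisfies P(Soil,Yield) = P(Soil)·P(Yield). For instance P(Soil=loam) = 0.200, P(Yield=vhigh) = 0.100, and 0.200×0.100 = 0.020 matches the joint entry. So Soil and Yield are independent.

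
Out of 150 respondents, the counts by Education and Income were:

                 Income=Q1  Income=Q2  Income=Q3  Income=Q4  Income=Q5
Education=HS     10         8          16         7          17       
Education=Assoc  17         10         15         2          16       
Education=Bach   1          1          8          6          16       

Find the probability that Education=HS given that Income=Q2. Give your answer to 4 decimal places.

0.4211

Total with Income=Q2: 8 + 10 + 1 = 19.
P(Education=HS | Income=Q2) = 8/19 = 0.4211.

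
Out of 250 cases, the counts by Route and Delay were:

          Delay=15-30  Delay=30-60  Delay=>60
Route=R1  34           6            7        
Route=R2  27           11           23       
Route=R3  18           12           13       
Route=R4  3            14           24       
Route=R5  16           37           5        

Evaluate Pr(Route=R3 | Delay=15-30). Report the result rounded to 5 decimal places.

0.18367

Total with Delay=15-30: 34 + 27 + 18 + 3 + 16 = 98.
P(Route=R3 | Delay=15-30) = 18/98 = 0.18367.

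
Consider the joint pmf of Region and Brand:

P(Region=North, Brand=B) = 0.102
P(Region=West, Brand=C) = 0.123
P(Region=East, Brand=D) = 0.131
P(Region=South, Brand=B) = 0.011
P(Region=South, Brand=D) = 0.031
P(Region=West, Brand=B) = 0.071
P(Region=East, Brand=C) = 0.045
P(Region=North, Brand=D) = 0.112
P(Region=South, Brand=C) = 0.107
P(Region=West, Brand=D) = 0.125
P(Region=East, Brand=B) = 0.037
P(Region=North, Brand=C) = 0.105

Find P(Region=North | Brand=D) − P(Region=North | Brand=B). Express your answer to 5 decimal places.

-0.18084

P(Brand=D) = 0.112 + 0.031 + 0.131 + 0.125 = 0.399; P(Region=North | Brand=D) = 0.112/0.399 = 0.280702.
P(Brand=B) = 0.102 + 0.011 + 0.037 + 0.071 = 0.221; P(Region=North | Brand=B) = 0.102/0.221 = 0.461538.
Difference = -0.18084.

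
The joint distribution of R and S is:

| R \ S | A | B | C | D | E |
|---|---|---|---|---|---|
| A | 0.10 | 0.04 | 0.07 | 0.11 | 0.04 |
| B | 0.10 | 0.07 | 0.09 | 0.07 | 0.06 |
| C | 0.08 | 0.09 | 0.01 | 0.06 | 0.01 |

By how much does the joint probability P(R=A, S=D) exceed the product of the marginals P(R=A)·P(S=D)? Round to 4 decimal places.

0.0236

P(R=A) = 0.10 + 0.04 + 0.07 + 0.11 + 0.04 = 0.36.
P(S=D) = 0.11 + 0.07 + 0.06 = 0.24.
P(R=A, S=D) − P(R=A)P(S=D) = 0.11 − 0.36×0.24 = 0.0236.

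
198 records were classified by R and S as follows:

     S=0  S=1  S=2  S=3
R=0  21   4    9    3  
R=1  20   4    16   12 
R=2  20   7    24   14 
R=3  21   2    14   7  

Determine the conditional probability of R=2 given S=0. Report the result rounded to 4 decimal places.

Total with S=0: 21 + 20 + 20 + 21 = 82.
P(R=2 | S=0) = 20/82 = 0.2439.

0.2439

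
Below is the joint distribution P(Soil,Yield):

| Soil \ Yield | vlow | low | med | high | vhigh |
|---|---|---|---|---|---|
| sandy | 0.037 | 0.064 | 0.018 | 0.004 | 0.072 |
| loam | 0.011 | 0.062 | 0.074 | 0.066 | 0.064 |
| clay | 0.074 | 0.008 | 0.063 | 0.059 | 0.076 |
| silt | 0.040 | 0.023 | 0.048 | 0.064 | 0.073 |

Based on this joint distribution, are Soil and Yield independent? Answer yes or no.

P(Soil=clay) = 0.280 and P(Yield=low) = 0.157, so their product is 0.04396, but P(Soil=clay, Yield=low) = 0.008. Since these differ, Soil and Yield are not independent.

no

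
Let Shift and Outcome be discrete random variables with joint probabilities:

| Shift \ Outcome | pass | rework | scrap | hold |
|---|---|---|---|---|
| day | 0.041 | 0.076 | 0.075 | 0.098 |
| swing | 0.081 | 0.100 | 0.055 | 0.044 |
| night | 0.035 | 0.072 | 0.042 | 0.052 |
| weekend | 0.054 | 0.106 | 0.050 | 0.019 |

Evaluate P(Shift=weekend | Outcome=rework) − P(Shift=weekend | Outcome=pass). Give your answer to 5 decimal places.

P(Outcome=rework) = 0.076 + 0.100 + 0.072 + 0.106 = 0.354; P(Shift=weekend | Outcome=rework) = 0.106/0.354 = 0.299435.
P(Outcome=pass) = 0.041 + 0.081 + 0.035 + 0.054 = 0.211; P(Shift=weekend | Outcome=pass) = 0.054/0.211 = 0.255924.
Difference = 0.04351.

0.04351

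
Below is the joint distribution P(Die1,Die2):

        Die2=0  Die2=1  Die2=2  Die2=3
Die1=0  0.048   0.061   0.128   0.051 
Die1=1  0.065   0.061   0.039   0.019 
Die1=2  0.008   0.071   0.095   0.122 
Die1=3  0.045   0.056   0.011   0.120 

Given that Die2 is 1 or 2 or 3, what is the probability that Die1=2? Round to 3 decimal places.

0.345

P(Die2=1) = 0.061 + 0.061 + 0.071 + 0.056 = 0.249.
P(Die2=2) = 0.128 + 0.039 + 0.095 + 0.011 = 0.273.
P(Die2=3) = 0.051 + 0.019 + 0.122 + 0.120 = 0.312.
P(Die2 ∈ {1, 2, 3}) = 0.249 + 0.273 + 0.312 = 0.834; P(Die1=2, Die2 ∈ {1, 2, 3}) = 0.071 + 0.095 + 0.122 = 0.288.
P(Die1=2 | Die2 ∈ {1, 2, 3}) = 0.288/0.834 = 0.345.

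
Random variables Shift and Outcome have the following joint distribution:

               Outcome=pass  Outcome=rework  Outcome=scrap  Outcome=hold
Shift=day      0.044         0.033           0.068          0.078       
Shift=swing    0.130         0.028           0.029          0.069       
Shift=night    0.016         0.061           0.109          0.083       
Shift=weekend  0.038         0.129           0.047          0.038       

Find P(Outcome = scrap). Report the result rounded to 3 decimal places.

P(Outcome=scrap) = 0.068 + 0.029 + 0.109 + 0.047 = 0.253.

0.253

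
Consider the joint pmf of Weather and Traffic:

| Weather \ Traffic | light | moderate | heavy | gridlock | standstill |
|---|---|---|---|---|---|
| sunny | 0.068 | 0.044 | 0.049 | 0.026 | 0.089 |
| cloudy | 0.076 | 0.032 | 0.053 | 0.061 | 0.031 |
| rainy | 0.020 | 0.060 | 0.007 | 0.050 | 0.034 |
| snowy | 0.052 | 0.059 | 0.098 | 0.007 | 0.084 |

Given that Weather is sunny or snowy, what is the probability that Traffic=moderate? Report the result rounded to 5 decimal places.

P(Weather=sunny) = 0.068 + 0.044 + 0.049 + 0.026 + 0.089 = 0.276.
P(Weather=snowy) = 0.052 + 0.059 + 0.098 + 0.007 + 0.084 = 0.300.
P(Weather ∈ {sunny, snowy}) = 0.276 + 0.300 = 0.576; P(Traffic=moderate, Weather ∈ {sunny, snowy}) = 0.044 + 0.059 = 0.103.
P(Traffic=moderate | Weather ∈ {sunny, snowy}) = 0.103/0.576 = 0.17882.

0.17882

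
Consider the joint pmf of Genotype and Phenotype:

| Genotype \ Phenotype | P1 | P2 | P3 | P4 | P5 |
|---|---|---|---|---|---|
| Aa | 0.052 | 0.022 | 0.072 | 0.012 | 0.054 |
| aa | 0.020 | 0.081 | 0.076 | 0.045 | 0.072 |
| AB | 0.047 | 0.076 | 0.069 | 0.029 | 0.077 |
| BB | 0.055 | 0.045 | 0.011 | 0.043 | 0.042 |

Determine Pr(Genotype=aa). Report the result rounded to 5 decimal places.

0.29400

P(Genotype=aa) = 0.020 + 0.081 + 0.076 + 0.045 + 0.072 = 0.294.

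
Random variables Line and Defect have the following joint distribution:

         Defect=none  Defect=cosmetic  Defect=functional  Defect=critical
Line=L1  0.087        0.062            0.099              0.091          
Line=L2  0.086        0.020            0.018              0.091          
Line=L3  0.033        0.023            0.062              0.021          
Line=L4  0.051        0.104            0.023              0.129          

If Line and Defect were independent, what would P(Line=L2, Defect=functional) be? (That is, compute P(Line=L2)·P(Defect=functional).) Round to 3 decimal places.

0.043

P(Line=L2) = 0.086 + 0.020 + 0.018 + 0.091 = 0.215.
P(Defect=functional) = 0.099 + 0.018 + 0.062 + 0.023 = 0.202.
Product: 0.215 × 0.202 = 0.043.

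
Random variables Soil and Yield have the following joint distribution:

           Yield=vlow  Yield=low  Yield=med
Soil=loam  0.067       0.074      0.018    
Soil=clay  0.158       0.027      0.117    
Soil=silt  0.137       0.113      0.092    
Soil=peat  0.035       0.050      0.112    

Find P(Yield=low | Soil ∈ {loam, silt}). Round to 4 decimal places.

0.3733

P(Soil=loam) = 0.067 + 0.074 + 0.018 = 0.159.
P(Soil=silt) = 0.137 + 0.113 + 0.092 = 0.342.
P(Soil ∈ {loam, silt}) = 0.159 + 0.342 = 0.501; P(Yield=low, Soil ∈ {loam, silt}) = 0.074 + 0.113 = 0.187.
P(Yield=low | Soil ∈ {loam, silt}) = 0.187/0.501 = 0.3733.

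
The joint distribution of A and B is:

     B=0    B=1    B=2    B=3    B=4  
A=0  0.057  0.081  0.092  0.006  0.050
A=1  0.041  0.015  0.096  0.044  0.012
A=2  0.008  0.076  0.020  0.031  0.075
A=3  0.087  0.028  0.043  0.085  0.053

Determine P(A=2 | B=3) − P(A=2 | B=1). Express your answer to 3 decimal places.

-0.193

P(B=3) = 0.006 + 0.044 + 0.031 + 0.085 = 0.166; P(A=2 | B=3) = 0.031/0.166 = 0.1867.
P(B=1) = 0.081 + 0.015 + 0.076 + 0.028 = 0.200; P(A=2 | B=1) = 0.076/0.200 = 0.3800.
Difference = -0.193.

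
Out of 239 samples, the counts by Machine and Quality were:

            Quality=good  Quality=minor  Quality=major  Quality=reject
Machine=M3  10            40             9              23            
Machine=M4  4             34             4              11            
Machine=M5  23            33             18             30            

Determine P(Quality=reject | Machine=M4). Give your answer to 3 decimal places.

Total with Machine=M4: 4 + 34 + 4 + 11 = 53.
P(Quality=reject | Machine=M4) = 11/53 = 0.208.

0.208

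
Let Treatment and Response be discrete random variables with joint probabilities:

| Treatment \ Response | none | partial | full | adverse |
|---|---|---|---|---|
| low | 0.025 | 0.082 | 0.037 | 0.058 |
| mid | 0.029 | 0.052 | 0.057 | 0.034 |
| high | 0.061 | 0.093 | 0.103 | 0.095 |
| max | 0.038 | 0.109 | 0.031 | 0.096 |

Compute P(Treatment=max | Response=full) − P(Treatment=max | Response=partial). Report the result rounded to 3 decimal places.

P(Response=full) = 0.037 + 0.057 + 0.103 + 0.031 = 0.228; P(Treatment=max | Response=full) = 0.031/0.228 = 0.1360.
P(Response=partial) = 0.082 + 0.052 + 0.093 + 0.109 = 0.336; P(Treatment=max | Response=partial) = 0.109/0.336 = 0.3244.
Difference = -0.188.

-0.188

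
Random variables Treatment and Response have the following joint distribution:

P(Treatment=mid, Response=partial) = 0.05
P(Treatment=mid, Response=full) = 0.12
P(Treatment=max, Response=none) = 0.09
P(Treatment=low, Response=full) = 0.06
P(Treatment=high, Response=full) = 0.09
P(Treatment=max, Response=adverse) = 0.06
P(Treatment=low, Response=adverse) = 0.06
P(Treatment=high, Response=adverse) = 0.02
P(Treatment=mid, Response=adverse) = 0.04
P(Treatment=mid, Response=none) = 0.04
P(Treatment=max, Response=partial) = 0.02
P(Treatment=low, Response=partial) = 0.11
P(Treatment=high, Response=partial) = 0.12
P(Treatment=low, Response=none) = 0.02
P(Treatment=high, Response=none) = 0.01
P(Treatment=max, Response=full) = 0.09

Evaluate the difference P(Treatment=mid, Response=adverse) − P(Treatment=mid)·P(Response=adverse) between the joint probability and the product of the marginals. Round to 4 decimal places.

-0.0050

P(Treatment=mid) = 0.04 + 0.05 + 0.12 + 0.04 = 0.25.
P(Response=adverse) = 0.06 + 0.04 + 0.02 + 0.06 = 0.18.
P(Treatment=mid, Response=adverse) − P(Treatment=mid)P(Response=adverse) = 0.04 − 0.25×0.18 = -0.0050.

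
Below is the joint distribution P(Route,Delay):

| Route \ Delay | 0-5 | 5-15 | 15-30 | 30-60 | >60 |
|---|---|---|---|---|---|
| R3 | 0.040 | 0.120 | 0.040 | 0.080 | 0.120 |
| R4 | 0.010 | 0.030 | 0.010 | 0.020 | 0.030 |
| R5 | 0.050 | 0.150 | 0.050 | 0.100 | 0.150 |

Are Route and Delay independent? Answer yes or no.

yes

Every cell satisfies P(Route,Delay) = P(Route)·P(Delay). For instance P(Route=R4) = 0.100, P(Delay=5-15) = 0.300, and 0.100×0.300 = 0.030 matches the joint entry. So Route and Delay are independent.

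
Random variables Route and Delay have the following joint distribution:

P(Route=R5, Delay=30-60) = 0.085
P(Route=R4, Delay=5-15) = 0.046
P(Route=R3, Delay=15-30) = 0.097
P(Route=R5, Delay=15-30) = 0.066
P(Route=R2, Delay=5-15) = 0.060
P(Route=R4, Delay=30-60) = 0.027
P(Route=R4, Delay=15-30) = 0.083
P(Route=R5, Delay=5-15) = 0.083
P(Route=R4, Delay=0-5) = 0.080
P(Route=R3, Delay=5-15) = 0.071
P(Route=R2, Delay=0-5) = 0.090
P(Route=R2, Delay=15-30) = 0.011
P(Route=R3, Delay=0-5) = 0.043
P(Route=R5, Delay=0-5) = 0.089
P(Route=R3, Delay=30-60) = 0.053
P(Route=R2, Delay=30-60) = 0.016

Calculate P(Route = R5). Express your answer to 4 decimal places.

0.3230

P(Route=R5) = 0.089 + 0.083 + 0.066 + 0.085 = 0.323.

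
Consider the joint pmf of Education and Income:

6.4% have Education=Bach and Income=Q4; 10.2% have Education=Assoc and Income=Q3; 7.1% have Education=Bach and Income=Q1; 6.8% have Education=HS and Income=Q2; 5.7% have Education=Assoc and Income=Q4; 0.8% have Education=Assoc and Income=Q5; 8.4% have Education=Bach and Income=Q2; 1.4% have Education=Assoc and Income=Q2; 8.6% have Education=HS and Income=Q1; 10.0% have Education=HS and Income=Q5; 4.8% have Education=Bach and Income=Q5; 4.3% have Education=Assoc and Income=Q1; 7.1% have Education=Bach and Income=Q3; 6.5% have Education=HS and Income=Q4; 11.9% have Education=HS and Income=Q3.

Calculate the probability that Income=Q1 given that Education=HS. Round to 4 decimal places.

P(Education=HS) = 0.086 + 0.068 + 0.119 + 0.065 + 0.100 = 0.438.
P(Income=Q1 | Education=HS) = 0.086/0.438 = 0.1963.

0.1963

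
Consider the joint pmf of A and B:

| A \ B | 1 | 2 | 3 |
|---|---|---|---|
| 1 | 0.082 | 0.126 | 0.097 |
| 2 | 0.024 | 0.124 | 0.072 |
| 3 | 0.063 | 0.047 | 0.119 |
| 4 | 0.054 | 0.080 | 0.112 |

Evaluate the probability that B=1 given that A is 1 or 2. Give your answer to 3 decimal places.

P(A=1) = 0.082 + 0.126 + 0.097 = 0.305.
P(A=2) = 0.024 + 0.124 + 0.072 = 0.220.
P(A ∈ {1, 2}) = 0.305 + 0.220 = 0.525; P(B=1, A ∈ {1, 2}) = 0.082 + 0.024 = 0.106.
P(B=1 | A ∈ {1, 2}) = 0.106/0.525 = 0.202.

0.202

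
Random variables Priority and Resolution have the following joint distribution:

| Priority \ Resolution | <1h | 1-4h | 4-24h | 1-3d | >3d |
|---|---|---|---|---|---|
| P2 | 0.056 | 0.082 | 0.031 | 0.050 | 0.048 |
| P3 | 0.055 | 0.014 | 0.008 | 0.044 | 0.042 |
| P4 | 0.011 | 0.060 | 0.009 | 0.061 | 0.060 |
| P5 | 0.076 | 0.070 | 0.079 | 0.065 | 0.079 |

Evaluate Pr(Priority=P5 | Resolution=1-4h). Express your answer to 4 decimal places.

0.3097

P(Resolution=1-4h) = 0.082 + 0.014 + 0.060 + 0.070 = 0.226.
P(Priority=P5 | Resolution=1-4h) = 0.070/0.226 = 0.3097.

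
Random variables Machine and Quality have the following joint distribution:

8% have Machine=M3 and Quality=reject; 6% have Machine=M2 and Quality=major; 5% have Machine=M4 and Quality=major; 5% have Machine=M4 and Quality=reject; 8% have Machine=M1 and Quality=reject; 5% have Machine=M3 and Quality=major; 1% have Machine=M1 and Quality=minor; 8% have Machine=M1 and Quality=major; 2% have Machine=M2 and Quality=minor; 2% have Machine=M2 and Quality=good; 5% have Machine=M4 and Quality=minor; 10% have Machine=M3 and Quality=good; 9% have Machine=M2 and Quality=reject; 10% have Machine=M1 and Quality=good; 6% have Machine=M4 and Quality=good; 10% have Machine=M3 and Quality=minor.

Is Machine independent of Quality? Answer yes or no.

P(Machine=M3) = 0.33 and P(Quality=minor) = 0.18, so their product is 0.0594, but P(Machine=M3, Quality=minor) = 0.10. Since these differ, Machine and Quality are not independent.

no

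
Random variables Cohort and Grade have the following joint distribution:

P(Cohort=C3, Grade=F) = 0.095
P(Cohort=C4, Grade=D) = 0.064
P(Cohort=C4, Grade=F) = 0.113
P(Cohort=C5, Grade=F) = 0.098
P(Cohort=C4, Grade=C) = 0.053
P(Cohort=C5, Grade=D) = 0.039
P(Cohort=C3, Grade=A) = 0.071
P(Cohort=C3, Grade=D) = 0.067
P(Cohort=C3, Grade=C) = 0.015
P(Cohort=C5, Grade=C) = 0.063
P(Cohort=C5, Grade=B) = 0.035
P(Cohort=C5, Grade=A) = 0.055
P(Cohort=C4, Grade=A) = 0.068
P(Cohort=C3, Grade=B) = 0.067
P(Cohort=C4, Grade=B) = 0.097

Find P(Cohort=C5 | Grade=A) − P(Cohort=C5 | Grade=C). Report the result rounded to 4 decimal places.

P(Grade=A) = 0.071 + 0.068 + 0.055 = 0.194; P(Cohort=C5 | Grade=A) = 0.055/0.194 = 0.28351.
P(Grade=C) = 0.015 + 0.053 + 0.063 = 0.131; P(Cohort=C5 | Grade=C) = 0.063/0.131 = 0.48092.
Difference = -0.1974.

-0.1974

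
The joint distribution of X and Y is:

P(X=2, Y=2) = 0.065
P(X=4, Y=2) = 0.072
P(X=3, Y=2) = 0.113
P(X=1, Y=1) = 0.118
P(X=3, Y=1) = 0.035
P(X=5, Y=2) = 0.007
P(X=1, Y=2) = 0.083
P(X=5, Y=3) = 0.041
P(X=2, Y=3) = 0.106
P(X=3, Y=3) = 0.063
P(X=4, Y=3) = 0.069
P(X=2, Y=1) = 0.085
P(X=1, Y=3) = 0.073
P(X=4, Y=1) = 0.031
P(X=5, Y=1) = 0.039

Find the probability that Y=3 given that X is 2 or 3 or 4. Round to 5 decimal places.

0.37246

P(X=2) = 0.085 + 0.065 + 0.106 = 0.256.
P(X=3) = 0.035 + 0.113 + 0.063 = 0.211.
P(X=4) = 0.031 + 0.072 + 0.069 = 0.172.
P(X ∈ {2, 3, 4}) = 0.256 + 0.211 + 0.172 = 0.639; P(Y=3, X ∈ {2, 3, 4}) = 0.106 + 0.063 + 0.069 = 0.238.
P(Y=3 | X ∈ {2, 3, 4}) = 0.238/0.639 = 0.37246.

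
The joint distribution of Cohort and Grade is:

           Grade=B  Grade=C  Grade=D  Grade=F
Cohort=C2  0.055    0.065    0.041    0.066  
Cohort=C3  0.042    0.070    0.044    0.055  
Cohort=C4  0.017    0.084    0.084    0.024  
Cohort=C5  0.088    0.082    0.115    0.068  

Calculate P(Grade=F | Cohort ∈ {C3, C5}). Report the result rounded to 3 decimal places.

0.218

P(Cohort=C3) = 0.042 + 0.070 + 0.044 + 0.055 = 0.211.
P(Cohort=C5) = 0.088 + 0.082 + 0.115 + 0.068 = 0.353.
P(Cohort ∈ {C3, C5}) = 0.211 + 0.353 = 0.564; P(Grade=F, Cohort ∈ {C3, C5}) = 0.055 + 0.068 = 0.123.
P(Grade=F | Cohort ∈ {C3, C5}) = 0.123/0.564 = 0.218.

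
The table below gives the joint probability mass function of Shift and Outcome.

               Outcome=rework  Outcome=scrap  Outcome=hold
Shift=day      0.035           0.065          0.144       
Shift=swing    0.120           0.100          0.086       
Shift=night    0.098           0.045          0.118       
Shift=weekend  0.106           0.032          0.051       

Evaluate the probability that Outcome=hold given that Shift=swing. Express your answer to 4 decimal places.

0.2810

P(Shift=swing) = 0.120 + 0.100 + 0.086 = 0.306.
P(Outcome=hold | Shift=swing) = 0.086/0.306 = 0.2810.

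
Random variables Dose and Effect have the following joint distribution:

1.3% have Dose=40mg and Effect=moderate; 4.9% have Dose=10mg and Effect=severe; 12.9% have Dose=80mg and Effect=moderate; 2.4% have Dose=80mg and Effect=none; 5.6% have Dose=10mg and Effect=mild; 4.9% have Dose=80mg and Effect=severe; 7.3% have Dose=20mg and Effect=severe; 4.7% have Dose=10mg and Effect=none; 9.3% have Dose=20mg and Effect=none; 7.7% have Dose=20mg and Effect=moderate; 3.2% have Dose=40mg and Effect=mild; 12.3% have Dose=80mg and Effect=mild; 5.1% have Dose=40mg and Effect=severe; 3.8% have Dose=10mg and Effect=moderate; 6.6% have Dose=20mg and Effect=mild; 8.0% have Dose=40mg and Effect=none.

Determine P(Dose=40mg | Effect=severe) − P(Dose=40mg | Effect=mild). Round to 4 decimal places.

P(Effect=severe) = 0.049 + 0.073 + 0.051 + 0.049 = 0.222; P(Dose=40mg | Effect=severe) = 0.051/0.222 = 0.22973.
P(Effect=mild) = 0.056 + 0.066 + 0.032 + 0.123 = 0.277; P(Dose=40mg | Effect=mild) = 0.032/0.277 = 0.11552.
Difference = 0.1142.

0.1142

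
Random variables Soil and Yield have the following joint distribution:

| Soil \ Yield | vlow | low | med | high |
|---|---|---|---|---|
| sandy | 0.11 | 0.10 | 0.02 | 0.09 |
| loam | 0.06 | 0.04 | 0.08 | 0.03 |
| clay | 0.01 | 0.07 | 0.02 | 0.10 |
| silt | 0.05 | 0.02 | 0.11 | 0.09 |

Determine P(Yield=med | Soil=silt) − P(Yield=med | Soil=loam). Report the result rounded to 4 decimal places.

P(Soil=silt) = 0.05 + 0.02 + 0.11 + 0.09 = 0.27; P(Yield=med | Soil=silt) = 0.11/0.27 = 0.40741.
P(Soil=loam) = 0.06 + 0.04 + 0.08 + 0.03 = 0.21; P(Yield=med | Soil=loam) = 0.08/0.21 = 0.38095.
Difference = 0.0265.

0.0265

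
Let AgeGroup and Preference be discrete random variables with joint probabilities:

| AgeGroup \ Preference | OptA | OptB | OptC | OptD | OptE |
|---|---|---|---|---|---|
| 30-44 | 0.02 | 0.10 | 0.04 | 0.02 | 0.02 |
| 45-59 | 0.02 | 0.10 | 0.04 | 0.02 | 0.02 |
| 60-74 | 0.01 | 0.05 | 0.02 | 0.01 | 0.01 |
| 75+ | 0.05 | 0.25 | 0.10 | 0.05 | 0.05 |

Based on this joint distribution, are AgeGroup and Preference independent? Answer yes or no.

yes

Every cell satisfies P(AgeGroup,Preference) = P(AgeGroup)·P(Preference). For instance P(AgeGroup=30-44) = 0.20, P(Preference=OptB) = 0.50, and 0.20×0.50 = 0.10 matches the joint entry. So AgeGroup and Preference are independent.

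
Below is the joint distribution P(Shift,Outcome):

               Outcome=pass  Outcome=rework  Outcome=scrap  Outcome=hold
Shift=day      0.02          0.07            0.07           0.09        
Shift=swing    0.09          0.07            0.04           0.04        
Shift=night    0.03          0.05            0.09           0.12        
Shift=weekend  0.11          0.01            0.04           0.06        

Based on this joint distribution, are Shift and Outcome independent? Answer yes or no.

P(Shift=weekend) = 0.22 and P(Outcome=pass) = 0.25, so their product is 0.0550, but P(Shift=weekend, Outcome=pass) = 0.11. Since these differ, Shift and Outcome are not independent.

no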